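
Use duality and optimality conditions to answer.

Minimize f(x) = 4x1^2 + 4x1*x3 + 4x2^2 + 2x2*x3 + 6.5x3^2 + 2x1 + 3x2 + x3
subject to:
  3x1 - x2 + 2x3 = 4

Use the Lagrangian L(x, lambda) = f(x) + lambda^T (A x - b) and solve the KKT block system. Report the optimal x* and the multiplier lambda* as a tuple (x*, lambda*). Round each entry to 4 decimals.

Form the Lagrangian:
  L(x, lambda) = (1/2) x^T Q x + c^T x + lambda^T (A x - b)
Stationarity (grad_x L = 0): Q x + c + A^T lambda = 0.
Primal feasibility: A x = b.

This gives the KKT block system:
  [ Q   A^T ] [ x     ]   [-c ]
  [ A    0  ] [ lambda ] = [ b ]

Solving the linear system:
  x*      = (0.839, -0.8664, 0.3082)
  lambda* = (-3.3151)
  f(x*)   = 6.3236

x* = (0.839, -0.8664, 0.3082), lambda* = (-3.3151)


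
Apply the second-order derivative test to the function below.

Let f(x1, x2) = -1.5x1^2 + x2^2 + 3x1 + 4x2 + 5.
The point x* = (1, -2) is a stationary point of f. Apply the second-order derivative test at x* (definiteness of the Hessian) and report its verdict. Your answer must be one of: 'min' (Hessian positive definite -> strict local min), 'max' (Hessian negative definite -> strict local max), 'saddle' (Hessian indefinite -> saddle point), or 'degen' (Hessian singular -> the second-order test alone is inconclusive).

Compute the Hessian H = grad^2 f:
  H = [[-3, 0], [0, 2]]
Verify stationarity: grad f(x*) = H x* + g = (0, 0).
Eigenvalues of H: -3, 2.
Eigenvalues have mixed signs, so H is indefinite -> x* is a saddle point.

saddle


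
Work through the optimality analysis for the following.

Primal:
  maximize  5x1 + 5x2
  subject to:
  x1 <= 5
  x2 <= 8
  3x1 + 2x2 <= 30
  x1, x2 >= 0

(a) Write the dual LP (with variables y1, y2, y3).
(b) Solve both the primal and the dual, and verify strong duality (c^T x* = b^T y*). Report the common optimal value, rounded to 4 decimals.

The standard primal-dual pair for 'max c^T x s.t. A x <= b, x >= 0' is:
  Dual:  min b^T y  s.t.  A^T y >= c,  y >= 0.

So the dual LP is:
  minimize  5y1 + 8y2 + 30y3
  subject to:
    y1 + 3y3 >= 5
    y2 + 2y3 >= 5
    y1, y2, y3 >= 0

Solving the primal: x* = (4.6667, 8).
  primal value c^T x* = 63.3333.
Solving the dual: y* = (0, 1.6667, 1.6667).
  dual value b^T y* = 63.3333.
Strong duality: c^T x* = b^T y*. Confirmed.

63.3333


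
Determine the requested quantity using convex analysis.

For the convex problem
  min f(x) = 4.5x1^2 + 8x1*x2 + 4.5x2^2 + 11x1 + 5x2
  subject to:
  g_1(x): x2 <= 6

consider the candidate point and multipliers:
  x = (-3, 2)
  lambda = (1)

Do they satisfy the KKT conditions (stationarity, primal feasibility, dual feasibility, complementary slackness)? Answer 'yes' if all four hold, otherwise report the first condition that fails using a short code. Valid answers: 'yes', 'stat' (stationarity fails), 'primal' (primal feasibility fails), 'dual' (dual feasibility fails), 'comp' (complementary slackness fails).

Gradient of f: grad f(x) = Q x + c = (0, -1)
Constraint values g_i(x) = a_i^T x - b_i:
  g_1((-3, 2)) = -4
Stationarity residual: grad f(x) + sum_i lambda_i a_i = (0, 0)
  -> stationarity OK
Primal feasibility (all g_i <= 0): OK
Dual feasibility (all lambda_i >= 0): OK
Complementary slackness (lambda_i * g_i(x) = 0 for all i): FAILS

Verdict: the first failing condition is complementary_slackness -> comp.

comp


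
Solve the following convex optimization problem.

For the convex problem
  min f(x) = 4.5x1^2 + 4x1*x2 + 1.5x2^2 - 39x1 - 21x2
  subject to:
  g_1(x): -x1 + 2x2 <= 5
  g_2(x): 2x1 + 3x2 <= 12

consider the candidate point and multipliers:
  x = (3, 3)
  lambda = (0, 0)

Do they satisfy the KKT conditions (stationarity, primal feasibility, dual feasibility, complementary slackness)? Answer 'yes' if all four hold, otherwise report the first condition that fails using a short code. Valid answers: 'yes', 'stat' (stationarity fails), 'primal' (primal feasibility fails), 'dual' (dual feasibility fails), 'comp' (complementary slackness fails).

Gradient of f: grad f(x) = Q x + c = (0, 0)
Constraint values g_i(x) = a_i^T x - b_i:
  g_1((3, 3)) = -2
  g_2((3, 3)) = 3
Stationarity residual: grad f(x) + sum_i lambda_i a_i = (0, 0)
  -> stationarity OK
Primal feasibility (all g_i <= 0): FAILS
Dual feasibility (all lambda_i >= 0): OK
Complementary slackness (lambda_i * g_i(x) = 0 for all i): OK

Verdict: the first failing condition is primal_feasibility -> primal.

primal


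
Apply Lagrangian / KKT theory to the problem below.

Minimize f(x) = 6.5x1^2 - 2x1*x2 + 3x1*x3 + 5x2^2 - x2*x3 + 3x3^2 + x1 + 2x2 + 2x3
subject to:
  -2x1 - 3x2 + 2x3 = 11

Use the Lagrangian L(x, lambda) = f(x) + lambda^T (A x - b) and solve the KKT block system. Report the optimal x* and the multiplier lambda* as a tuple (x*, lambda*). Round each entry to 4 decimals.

Form the Lagrangian:
  L(x, lambda) = (1/2) x^T Q x + c^T x + lambda^T (A x - b)
Stationarity (grad_x L = 0): Q x + c + A^T lambda = 0.
Primal feasibility: A x = b.

This gives the KKT block system:
  [ Q   A^T ] [ x     ]   [-c ]
  [ A    0  ] [ lambda ] = [ b ]

Solving the linear system:
  x*      = (-1.3965, -1.675, 1.5911)
  lambda* = (-4.5158)
  f(x*)   = 24.055

x* = (-1.3965, -1.675, 1.5911), lambda* = (-4.5158)


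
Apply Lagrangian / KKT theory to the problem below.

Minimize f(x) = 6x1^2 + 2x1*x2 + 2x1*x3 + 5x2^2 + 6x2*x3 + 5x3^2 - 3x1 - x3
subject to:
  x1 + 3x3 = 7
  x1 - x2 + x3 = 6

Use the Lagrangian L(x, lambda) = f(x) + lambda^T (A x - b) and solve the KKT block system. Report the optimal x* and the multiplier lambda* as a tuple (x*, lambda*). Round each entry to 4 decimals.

Form the Lagrangian:
  L(x, lambda) = (1/2) x^T Q x + c^T x + lambda^T (A x - b)
Stationarity (grad_x L = 0): Q x + c + A^T lambda = 0.
Primal feasibility: A x = b.

This gives the KKT block system:
  [ Q   A^T ] [ x     ]   [-c ]
  [ A    0  ] [ lambda ] = [ b ]

Solving the linear system:
  x*      = (1.2877, -2.8082, 1.9041)
  lambda* = (3.4384, -14.0822)
  f(x*)   = 27.3288

x* = (1.2877, -2.8082, 1.9041), lambda* = (3.4384, -14.0822)


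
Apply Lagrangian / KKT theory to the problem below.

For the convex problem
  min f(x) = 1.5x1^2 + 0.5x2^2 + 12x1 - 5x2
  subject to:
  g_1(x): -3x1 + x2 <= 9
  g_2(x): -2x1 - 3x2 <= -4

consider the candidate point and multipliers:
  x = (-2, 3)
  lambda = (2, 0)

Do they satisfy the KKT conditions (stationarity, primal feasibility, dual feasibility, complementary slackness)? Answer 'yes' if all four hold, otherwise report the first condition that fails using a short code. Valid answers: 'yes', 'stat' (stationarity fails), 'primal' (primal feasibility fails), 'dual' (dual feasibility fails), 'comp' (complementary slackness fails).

Gradient of f: grad f(x) = Q x + c = (6, -2)
Constraint values g_i(x) = a_i^T x - b_i:
  g_1((-2, 3)) = 0
  g_2((-2, 3)) = -1
Stationarity residual: grad f(x) + sum_i lambda_i a_i = (0, 0)
  -> stationarity OK
Primal feasibility (all g_i <= 0): OK
Dual feasibility (all lambda_i >= 0): OK
Complementary slackness (lambda_i * g_i(x) = 0 for all i): OK

Verdict: yes, KKT holds.

yes


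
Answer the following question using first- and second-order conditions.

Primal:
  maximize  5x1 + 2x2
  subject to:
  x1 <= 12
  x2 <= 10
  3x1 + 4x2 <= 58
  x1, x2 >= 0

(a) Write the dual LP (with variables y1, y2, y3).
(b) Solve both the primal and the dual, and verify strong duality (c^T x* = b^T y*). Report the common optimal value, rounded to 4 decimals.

The standard primal-dual pair for 'max c^T x s.t. A x <= b, x >= 0' is:
  Dual:  min b^T y  s.t.  A^T y >= c,  y >= 0.

So the dual LP is:
  minimize  12y1 + 10y2 + 58y3
  subject to:
    y1 + 3y3 >= 5
    y2 + 4y3 >= 2
    y1, y2, y3 >= 0

Solving the primal: x* = (12, 5.5).
  primal value c^T x* = 71.
Solving the dual: y* = (3.5, 0, 0.5).
  dual value b^T y* = 71.
Strong duality: c^T x* = b^T y*. Confirmed.

71


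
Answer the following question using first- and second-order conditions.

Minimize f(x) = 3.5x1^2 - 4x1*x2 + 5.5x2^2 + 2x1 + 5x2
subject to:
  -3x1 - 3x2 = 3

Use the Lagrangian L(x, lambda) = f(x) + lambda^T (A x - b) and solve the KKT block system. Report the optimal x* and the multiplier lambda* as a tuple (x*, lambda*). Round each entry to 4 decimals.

Form the Lagrangian:
  L(x, lambda) = (1/2) x^T Q x + c^T x + lambda^T (A x - b)
Stationarity (grad_x L = 0): Q x + c + A^T lambda = 0.
Primal feasibility: A x = b.

This gives the KKT block system:
  [ Q   A^T ] [ x     ]   [-c ]
  [ A    0  ] [ lambda ] = [ b ]

Solving the linear system:
  x*      = (-0.4615, -0.5385)
  lambda* = (0.3077)
  f(x*)   = -2.2692

x* = (-0.4615, -0.5385), lambda* = (0.3077)


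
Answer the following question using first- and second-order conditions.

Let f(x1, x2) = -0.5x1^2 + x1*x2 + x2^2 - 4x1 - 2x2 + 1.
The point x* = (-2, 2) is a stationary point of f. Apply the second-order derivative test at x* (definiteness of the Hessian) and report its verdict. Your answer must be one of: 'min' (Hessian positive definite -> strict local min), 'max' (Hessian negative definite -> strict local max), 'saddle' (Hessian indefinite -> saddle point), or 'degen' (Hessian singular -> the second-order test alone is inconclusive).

Compute the Hessian H = grad^2 f:
  H = [[-1, 1], [1, 2]]
Verify stationarity: grad f(x*) = H x* + g = (0, 0).
Eigenvalues of H: -1.3028, 2.3028.
Eigenvalues have mixed signs, so H is indefinite -> x* is a saddle point.

saddle


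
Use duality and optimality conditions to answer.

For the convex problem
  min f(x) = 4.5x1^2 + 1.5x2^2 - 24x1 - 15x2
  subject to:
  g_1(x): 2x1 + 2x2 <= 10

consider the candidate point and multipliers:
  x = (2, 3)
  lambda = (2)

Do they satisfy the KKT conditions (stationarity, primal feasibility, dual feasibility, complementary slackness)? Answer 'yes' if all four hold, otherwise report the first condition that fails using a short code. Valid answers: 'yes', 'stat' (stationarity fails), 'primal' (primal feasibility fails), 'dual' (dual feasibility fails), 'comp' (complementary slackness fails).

Gradient of f: grad f(x) = Q x + c = (-6, -6)
Constraint values g_i(x) = a_i^T x - b_i:
  g_1((2, 3)) = 0
Stationarity residual: grad f(x) + sum_i lambda_i a_i = (-2, -2)
  -> stationarity FAILS
Primal feasibility (all g_i <= 0): OK
Dual feasibility (all lambda_i >= 0): OK
Complementary slackness (lambda_i * g_i(x) = 0 for all i): OK

Verdict: the first failing condition is stationarity -> stat.

stat


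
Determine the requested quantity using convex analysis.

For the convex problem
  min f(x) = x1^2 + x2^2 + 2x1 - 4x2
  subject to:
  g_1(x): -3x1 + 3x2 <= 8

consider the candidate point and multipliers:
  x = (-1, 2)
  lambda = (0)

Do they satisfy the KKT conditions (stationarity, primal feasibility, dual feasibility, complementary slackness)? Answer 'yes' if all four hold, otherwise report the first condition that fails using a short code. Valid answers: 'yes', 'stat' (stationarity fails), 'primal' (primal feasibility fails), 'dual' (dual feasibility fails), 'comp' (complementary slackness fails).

Gradient of f: grad f(x) = Q x + c = (0, 0)
Constraint values g_i(x) = a_i^T x - b_i:
  g_1((-1, 2)) = 1
Stationarity residual: grad f(x) + sum_i lambda_i a_i = (0, 0)
  -> stationarity OK
Primal feasibility (all g_i <= 0): FAILS
Dual feasibility (all lambda_i >= 0): OK
Complementary slackness (lambda_i * g_i(x) = 0 for all i): OK

Verdict: the first failing condition is primal_feasibility -> primal.

primal


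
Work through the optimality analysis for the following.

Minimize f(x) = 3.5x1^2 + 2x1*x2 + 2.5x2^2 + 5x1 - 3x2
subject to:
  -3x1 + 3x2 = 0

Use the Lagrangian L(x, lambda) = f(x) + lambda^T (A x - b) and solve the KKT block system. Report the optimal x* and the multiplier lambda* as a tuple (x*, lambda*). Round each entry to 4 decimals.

Form the Lagrangian:
  L(x, lambda) = (1/2) x^T Q x + c^T x + lambda^T (A x - b)
Stationarity (grad_x L = 0): Q x + c + A^T lambda = 0.
Primal feasibility: A x = b.

This gives the KKT block system:
  [ Q   A^T ] [ x     ]   [-c ]
  [ A    0  ] [ lambda ] = [ b ]

Solving the linear system:
  x*      = (-0.125, -0.125)
  lambda* = (1.2917)
  f(x*)   = -0.125

x* = (-0.125, -0.125), lambda* = (1.2917)


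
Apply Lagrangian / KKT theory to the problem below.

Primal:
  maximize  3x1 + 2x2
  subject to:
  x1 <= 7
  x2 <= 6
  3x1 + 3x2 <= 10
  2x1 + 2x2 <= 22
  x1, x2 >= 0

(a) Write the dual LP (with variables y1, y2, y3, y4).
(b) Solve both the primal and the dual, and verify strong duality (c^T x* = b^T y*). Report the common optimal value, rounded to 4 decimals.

The standard primal-dual pair for 'max c^T x s.t. A x <= b, x >= 0' is:
  Dual:  min b^T y  s.t.  A^T y >= c,  y >= 0.

So the dual LP is:
  minimize  7y1 + 6y2 + 10y3 + 22y4
  subject to:
    y1 + 3y3 + 2y4 >= 3
    y2 + 3y3 + 2y4 >= 2
    y1, y2, y3, y4 >= 0

Solving the primal: x* = (3.3333, 0).
  primal value c^T x* = 10.
Solving the dual: y* = (0, 0, 1, 0).
  dual value b^T y* = 10.
Strong duality: c^T x* = b^T y*. Confirmed.

10


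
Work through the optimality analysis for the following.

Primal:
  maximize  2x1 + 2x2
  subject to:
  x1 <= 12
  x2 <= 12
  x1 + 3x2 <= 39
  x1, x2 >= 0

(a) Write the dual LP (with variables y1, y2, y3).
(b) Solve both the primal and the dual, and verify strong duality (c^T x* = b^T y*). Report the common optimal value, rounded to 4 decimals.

The standard primal-dual pair for 'max c^T x s.t. A x <= b, x >= 0' is:
  Dual:  min b^T y  s.t.  A^T y >= c,  y >= 0.

So the dual LP is:
  minimize  12y1 + 12y2 + 39y3
  subject to:
    y1 + y3 >= 2
    y2 + 3y3 >= 2
    y1, y2, y3 >= 0

Solving the primal: x* = (12, 9).
  primal value c^T x* = 42.
Solving the dual: y* = (1.3333, 0, 0.6667).
  dual value b^T y* = 42.
Strong duality: c^T x* = b^T y*. Confirmed.

42


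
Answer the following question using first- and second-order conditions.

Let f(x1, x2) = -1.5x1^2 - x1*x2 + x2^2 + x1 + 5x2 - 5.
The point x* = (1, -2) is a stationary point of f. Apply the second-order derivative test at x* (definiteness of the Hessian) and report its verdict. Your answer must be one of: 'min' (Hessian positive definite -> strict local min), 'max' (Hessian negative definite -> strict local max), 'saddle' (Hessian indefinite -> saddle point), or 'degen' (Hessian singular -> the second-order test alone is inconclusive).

Compute the Hessian H = grad^2 f:
  H = [[-3, -1], [-1, 2]]
Verify stationarity: grad f(x*) = H x* + g = (0, 0).
Eigenvalues of H: -3.1926, 2.1926.
Eigenvalues have mixed signs, so H is indefinite -> x* is a saddle point.

saddle


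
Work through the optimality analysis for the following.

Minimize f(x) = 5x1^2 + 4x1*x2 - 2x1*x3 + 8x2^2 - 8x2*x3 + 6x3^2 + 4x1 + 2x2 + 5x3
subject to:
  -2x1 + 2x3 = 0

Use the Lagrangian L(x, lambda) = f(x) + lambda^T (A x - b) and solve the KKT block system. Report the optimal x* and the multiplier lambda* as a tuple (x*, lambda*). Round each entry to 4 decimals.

Form the Lagrangian:
  L(x, lambda) = (1/2) x^T Q x + c^T x + lambda^T (A x - b)
Stationarity (grad_x L = 0): Q x + c + A^T lambda = 0.
Primal feasibility: A x = b.

This gives the KKT block system:
  [ Q   A^T ] [ x     ]   [-c ]
  [ A    0  ] [ lambda ] = [ b ]

Solving the linear system:
  x*      = (-0.5588, -0.2647, -0.5588)
  lambda* = (-0.7647)
  f(x*)   = -2.7794

x* = (-0.5588, -0.2647, -0.5588), lambda* = (-0.7647)


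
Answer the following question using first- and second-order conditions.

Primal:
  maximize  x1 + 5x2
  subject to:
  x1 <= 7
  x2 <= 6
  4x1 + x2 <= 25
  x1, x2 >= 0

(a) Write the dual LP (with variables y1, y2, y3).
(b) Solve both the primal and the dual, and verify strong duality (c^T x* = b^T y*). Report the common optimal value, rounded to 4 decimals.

The standard primal-dual pair for 'max c^T x s.t. A x <= b, x >= 0' is:
  Dual:  min b^T y  s.t.  A^T y >= c,  y >= 0.

So the dual LP is:
  minimize  7y1 + 6y2 + 25y3
  subject to:
    y1 + 4y3 >= 1
    y2 + y3 >= 5
    y1, y2, y3 >= 0

Solving the primal: x* = (4.75, 6).
  primal value c^T x* = 34.75.
Solving the dual: y* = (0, 4.75, 0.25).
  dual value b^T y* = 34.75.
Strong duality: c^T x* = b^T y*. Confirmed.

34.75


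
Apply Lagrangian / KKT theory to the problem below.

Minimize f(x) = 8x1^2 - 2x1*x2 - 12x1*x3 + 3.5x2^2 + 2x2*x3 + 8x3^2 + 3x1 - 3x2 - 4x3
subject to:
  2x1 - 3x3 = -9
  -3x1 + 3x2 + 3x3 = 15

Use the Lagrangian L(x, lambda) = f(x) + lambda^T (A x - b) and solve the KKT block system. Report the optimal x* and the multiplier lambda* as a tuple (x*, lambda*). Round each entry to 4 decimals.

Form the Lagrangian:
  L(x, lambda) = (1/2) x^T Q x + c^T x + lambda^T (A x - b)
Stationarity (grad_x L = 0): Q x + c + A^T lambda = 0.
Primal feasibility: A x = b.

This gives the KKT block system:
  [ Q   A^T ] [ x     ]   [-c ]
  [ A    0  ] [ lambda ] = [ b ]

Solving the linear system:
  x*      = (-0.0896, 1.9701, 2.9403)
  lambda* = (10.403, -5.6169)
  f(x*)   = 79.9701

x* = (-0.0896, 1.9701, 2.9403), lambda* = (10.403, -5.6169)


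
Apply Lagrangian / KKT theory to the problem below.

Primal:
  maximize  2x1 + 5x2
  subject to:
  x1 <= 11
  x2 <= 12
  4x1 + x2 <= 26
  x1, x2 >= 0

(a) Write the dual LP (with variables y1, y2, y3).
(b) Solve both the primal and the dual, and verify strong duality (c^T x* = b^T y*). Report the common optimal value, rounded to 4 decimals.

The standard primal-dual pair for 'max c^T x s.t. A x <= b, x >= 0' is:
  Dual:  min b^T y  s.t.  A^T y >= c,  y >= 0.

So the dual LP is:
  minimize  11y1 + 12y2 + 26y3
  subject to:
    y1 + 4y3 >= 2
    y2 + y3 >= 5
    y1, y2, y3 >= 0

Solving the primal: x* = (3.5, 12).
  primal value c^T x* = 67.
Solving the dual: y* = (0, 4.5, 0.5).
  dual value b^T y* = 67.
Strong duality: c^T x* = b^T y*. Confirmed.

67


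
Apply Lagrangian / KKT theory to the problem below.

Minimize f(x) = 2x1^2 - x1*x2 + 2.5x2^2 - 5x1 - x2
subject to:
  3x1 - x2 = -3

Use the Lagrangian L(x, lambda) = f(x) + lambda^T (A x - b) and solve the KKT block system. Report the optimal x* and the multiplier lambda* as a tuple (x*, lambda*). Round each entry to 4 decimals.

Form the Lagrangian:
  L(x, lambda) = (1/2) x^T Q x + c^T x + lambda^T (A x - b)
Stationarity (grad_x L = 0): Q x + c + A^T lambda = 0.
Primal feasibility: A x = b.

This gives the KKT block system:
  [ Q   A^T ] [ x     ]   [-c ]
  [ A    0  ] [ lambda ] = [ b ]

Solving the linear system:
  x*      = (-0.7907, 0.6279)
  lambda* = (2.9302)
  f(x*)   = 6.0581

x* = (-0.7907, 0.6279), lambda* = (2.9302)


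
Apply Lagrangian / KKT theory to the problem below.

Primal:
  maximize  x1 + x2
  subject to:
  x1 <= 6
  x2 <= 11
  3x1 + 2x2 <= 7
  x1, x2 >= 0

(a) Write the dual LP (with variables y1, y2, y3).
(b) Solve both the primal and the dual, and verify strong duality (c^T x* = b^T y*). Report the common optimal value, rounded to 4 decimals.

The standard primal-dual pair for 'max c^T x s.t. A x <= b, x >= 0' is:
  Dual:  min b^T y  s.t.  A^T y >= c,  y >= 0.

So the dual LP is:
  minimize  6y1 + 11y2 + 7y3
  subject to:
    y1 + 3y3 >= 1
    y2 + 2y3 >= 1
    y1, y2, y3 >= 0

Solving the primal: x* = (0, 3.5).
  primal value c^T x* = 3.5.
Solving the dual: y* = (0, 0, 0.5).
  dual value b^T y* = 3.5.
Strong duality: c^T x* = b^T y*. Confirmed.

3.5


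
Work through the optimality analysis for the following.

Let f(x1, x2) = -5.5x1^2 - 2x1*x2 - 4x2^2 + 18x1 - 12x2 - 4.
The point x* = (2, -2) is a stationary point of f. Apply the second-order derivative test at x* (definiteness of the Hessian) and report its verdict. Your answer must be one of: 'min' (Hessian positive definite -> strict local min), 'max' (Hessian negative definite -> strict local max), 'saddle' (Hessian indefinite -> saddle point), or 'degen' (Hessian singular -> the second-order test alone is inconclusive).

Compute the Hessian H = grad^2 f:
  H = [[-11, -2], [-2, -8]]
Verify stationarity: grad f(x*) = H x* + g = (0, 0).
Eigenvalues of H: -12, -7.
Both eigenvalues < 0, so H is negative definite -> x* is a strict local max.

max


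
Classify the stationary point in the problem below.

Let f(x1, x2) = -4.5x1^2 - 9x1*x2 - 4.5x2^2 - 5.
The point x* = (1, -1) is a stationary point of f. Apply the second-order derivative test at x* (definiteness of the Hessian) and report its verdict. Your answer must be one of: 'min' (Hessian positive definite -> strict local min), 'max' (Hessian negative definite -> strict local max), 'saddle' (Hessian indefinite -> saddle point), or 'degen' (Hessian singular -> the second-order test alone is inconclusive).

Compute the Hessian H = grad^2 f:
  H = [[-9, -9], [-9, -9]]
Verify stationarity: grad f(x*) = H x* + g = (0, 0).
Eigenvalues of H: -18, 0.
H has a zero eigenvalue (singular; negative semidefinite but not definite), so H is neither positive definite, negative definite, nor indefinite. The second-order test alone is inconclusive -> degen.
(Indeed, f is constant along the null direction of H through x*, so x* is not a strict local extremum.)

degen


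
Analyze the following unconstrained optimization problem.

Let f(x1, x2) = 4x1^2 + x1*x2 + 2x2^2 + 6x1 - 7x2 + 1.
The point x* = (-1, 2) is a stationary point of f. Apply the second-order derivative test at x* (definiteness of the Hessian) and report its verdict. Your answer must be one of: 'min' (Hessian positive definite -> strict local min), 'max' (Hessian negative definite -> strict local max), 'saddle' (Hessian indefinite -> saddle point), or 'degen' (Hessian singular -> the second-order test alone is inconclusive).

Compute the Hessian H = grad^2 f:
  H = [[8, 1], [1, 4]]
Verify stationarity: grad f(x*) = H x* + g = (0, 0).
Eigenvalues of H: 3.7639, 8.2361.
Both eigenvalues > 0, so H is positive definite -> x* is a strict local min.

min


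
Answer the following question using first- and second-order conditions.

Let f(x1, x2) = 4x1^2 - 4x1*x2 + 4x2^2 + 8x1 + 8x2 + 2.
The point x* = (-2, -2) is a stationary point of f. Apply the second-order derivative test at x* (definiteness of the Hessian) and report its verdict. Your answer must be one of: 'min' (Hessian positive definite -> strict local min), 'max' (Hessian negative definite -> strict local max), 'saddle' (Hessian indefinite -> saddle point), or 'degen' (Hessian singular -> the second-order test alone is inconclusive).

Compute the Hessian H = grad^2 f:
  H = [[8, -4], [-4, 8]]
Verify stationarity: grad f(x*) = H x* + g = (0, 0).
Eigenvalues of H: 4, 12.
Both eigenvalues > 0, so H is positive definite -> x* is a strict local min.

min


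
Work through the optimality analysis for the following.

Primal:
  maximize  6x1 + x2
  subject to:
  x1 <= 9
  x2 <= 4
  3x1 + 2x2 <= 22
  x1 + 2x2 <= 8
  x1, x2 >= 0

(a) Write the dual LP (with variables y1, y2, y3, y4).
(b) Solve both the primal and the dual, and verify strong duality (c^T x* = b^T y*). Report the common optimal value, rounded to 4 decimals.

The standard primal-dual pair for 'max c^T x s.t. A x <= b, x >= 0' is:
  Dual:  min b^T y  s.t.  A^T y >= c,  y >= 0.

So the dual LP is:
  minimize  9y1 + 4y2 + 22y3 + 8y4
  subject to:
    y1 + 3y3 + y4 >= 6
    y2 + 2y3 + 2y4 >= 1
    y1, y2, y3, y4 >= 0

Solving the primal: x* = (7.3333, 0).
  primal value c^T x* = 44.
Solving the dual: y* = (0, 0, 2, 0).
  dual value b^T y* = 44.
Strong duality: c^T x* = b^T y*. Confirmed.

44


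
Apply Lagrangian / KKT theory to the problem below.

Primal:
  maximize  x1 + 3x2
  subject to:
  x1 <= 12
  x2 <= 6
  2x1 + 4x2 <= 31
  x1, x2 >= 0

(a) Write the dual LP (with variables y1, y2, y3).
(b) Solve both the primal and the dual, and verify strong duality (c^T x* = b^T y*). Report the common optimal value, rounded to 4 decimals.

The standard primal-dual pair for 'max c^T x s.t. A x <= b, x >= 0' is:
  Dual:  min b^T y  s.t.  A^T y >= c,  y >= 0.

So the dual LP is:
  minimize  12y1 + 6y2 + 31y3
  subject to:
    y1 + 2y3 >= 1
    y2 + 4y3 >= 3
    y1, y2, y3 >= 0

Solving the primal: x* = (3.5, 6).
  primal value c^T x* = 21.5.
Solving the dual: y* = (0, 1, 0.5).
  dual value b^T y* = 21.5.
Strong duality: c^T x* = b^T y*. Confirmed.

21.5


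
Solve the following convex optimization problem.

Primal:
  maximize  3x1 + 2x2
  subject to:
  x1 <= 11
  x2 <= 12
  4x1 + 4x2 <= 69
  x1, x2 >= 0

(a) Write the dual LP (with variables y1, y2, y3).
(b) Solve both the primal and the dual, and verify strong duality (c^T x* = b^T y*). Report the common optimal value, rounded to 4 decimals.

The standard primal-dual pair for 'max c^T x s.t. A x <= b, x >= 0' is:
  Dual:  min b^T y  s.t.  A^T y >= c,  y >= 0.

So the dual LP is:
  minimize  11y1 + 12y2 + 69y3
  subject to:
    y1 + 4y3 >= 3
    y2 + 4y3 >= 2
    y1, y2, y3 >= 0

Solving the primal: x* = (11, 6.25).
  primal value c^T x* = 45.5.
Solving the dual: y* = (1, 0, 0.5).
  dual value b^T y* = 45.5.
Strong duality: c^T x* = b^T y*. Confirmed.

45.5


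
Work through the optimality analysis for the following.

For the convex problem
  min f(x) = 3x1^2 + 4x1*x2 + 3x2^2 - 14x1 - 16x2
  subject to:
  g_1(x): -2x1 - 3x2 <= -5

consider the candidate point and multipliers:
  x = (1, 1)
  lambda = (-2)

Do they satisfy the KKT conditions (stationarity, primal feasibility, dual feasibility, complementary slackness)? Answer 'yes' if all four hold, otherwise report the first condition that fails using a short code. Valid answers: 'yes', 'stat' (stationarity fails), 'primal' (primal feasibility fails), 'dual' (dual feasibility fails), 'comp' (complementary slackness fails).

Gradient of f: grad f(x) = Q x + c = (-4, -6)
Constraint values g_i(x) = a_i^T x - b_i:
  g_1((1, 1)) = 0
Stationarity residual: grad f(x) + sum_i lambda_i a_i = (0, 0)
  -> stationarity OK
Primal feasibility (all g_i <= 0): OK
Dual feasibility (all lambda_i >= 0): FAILS
Complementary slackness (lambda_i * g_i(x) = 0 for all i): OK

Verdict: the first failing condition is dual_feasibility -> dual.

dual


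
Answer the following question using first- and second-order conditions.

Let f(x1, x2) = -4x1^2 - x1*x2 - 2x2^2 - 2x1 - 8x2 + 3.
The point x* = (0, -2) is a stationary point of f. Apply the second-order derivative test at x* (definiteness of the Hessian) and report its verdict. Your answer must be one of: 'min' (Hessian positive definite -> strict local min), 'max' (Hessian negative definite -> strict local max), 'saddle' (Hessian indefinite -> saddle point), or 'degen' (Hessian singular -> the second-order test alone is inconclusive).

Compute the Hessian H = grad^2 f:
  H = [[-8, -1], [-1, -4]]
Verify stationarity: grad f(x*) = H x* + g = (0, 0).
Eigenvalues of H: -8.2361, -3.7639.
Both eigenvalues < 0, so H is negative definite -> x* is a strict local max.

max


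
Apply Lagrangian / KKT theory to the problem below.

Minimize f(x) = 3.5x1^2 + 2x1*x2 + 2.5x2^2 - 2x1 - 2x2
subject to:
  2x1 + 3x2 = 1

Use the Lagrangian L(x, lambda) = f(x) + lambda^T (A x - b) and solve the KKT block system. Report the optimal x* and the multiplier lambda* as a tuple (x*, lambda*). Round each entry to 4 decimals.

Form the Lagrangian:
  L(x, lambda) = (1/2) x^T Q x + c^T x + lambda^T (A x - b)
Stationarity (grad_x L = 0): Q x + c + A^T lambda = 0.
Primal feasibility: A x = b.

This gives the KKT block system:
  [ Q   A^T ] [ x     ]   [-c ]
  [ A    0  ] [ lambda ] = [ b ]

Solving the linear system:
  x*      = (0.1695, 0.2203)
  lambda* = (0.1864)
  f(x*)   = -0.4831

x* = (0.1695, 0.2203), lambda* = (0.1864)


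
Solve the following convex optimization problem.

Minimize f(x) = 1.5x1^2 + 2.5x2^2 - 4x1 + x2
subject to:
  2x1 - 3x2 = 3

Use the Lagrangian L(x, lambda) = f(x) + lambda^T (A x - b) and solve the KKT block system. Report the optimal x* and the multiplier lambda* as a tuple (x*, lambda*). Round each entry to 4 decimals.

Form the Lagrangian:
  L(x, lambda) = (1/2) x^T Q x + c^T x + lambda^T (A x - b)
Stationarity (grad_x L = 0): Q x + c + A^T lambda = 0.
Primal feasibility: A x = b.

This gives the KKT block system:
  [ Q   A^T ] [ x     ]   [-c ]
  [ A    0  ] [ lambda ] = [ b ]

Solving the linear system:
  x*      = (1.2766, -0.1489)
  lambda* = (0.0851)
  f(x*)   = -2.7553

x* = (1.2766, -0.1489), lambda* = (0.0851)


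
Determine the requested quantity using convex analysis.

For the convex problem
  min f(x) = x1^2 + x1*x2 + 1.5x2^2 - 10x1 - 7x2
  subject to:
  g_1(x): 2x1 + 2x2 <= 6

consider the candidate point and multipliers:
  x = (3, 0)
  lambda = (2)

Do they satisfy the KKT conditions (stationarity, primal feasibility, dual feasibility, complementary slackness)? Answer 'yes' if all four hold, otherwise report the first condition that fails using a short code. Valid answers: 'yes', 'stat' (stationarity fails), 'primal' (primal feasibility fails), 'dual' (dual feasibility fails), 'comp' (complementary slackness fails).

Gradient of f: grad f(x) = Q x + c = (-4, -4)
Constraint values g_i(x) = a_i^T x - b_i:
  g_1((3, 0)) = 0
Stationarity residual: grad f(x) + sum_i lambda_i a_i = (0, 0)
  -> stationarity OK
Primal feasibility (all g_i <= 0): OK
Dual feasibility (all lambda_i >= 0): OK
Complementary slackness (lambda_i * g_i(x) = 0 for all i): OK

Verdict: yes, KKT holds.

yes


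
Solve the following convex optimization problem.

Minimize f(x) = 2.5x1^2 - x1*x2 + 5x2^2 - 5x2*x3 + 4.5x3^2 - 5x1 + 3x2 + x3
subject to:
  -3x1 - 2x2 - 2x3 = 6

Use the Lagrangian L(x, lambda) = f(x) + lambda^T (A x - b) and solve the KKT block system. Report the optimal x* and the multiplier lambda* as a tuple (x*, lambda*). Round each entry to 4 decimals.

Form the Lagrangian:
  L(x, lambda) = (1/2) x^T Q x + c^T x + lambda^T (A x - b)
Stationarity (grad_x L = 0): Q x + c + A^T lambda = 0.
Primal feasibility: A x = b.

This gives the KKT block system:
  [ Q   A^T ] [ x     ]   [-c ]
  [ A    0  ] [ lambda ] = [ b ]

Solving the linear system:
  x*      = (-0.319, -1.2972, -1.2242)
  lambda* = (-1.766)
  f(x*)   = 3.5376

x* = (-0.319, -1.2972, -1.2242), lambda* = (-1.766)


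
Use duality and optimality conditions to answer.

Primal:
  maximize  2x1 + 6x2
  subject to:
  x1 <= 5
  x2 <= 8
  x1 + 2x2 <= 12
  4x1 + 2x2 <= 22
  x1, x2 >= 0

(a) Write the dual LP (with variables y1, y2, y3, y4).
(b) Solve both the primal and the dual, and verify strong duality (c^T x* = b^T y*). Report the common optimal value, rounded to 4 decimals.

The standard primal-dual pair for 'max c^T x s.t. A x <= b, x >= 0' is:
  Dual:  min b^T y  s.t.  A^T y >= c,  y >= 0.

So the dual LP is:
  minimize  5y1 + 8y2 + 12y3 + 22y4
  subject to:
    y1 + y3 + 4y4 >= 2
    y2 + 2y3 + 2y4 >= 6
    y1, y2, y3, y4 >= 0

Solving the primal: x* = (0, 6).
  primal value c^T x* = 36.
Solving the dual: y* = (0, 0, 3, 0).
  dual value b^T y* = 36.
Strong duality: c^T x* = b^T y*. Confirmed.

36


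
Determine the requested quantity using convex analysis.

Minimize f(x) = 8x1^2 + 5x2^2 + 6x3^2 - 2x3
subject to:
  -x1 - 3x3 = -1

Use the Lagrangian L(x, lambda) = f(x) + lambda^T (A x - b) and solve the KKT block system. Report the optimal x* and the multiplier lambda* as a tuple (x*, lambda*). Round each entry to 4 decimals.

Form the Lagrangian:
  L(x, lambda) = (1/2) x^T Q x + c^T x + lambda^T (A x - b)
Stationarity (grad_x L = 0): Q x + c + A^T lambda = 0.
Primal feasibility: A x = b.

This gives the KKT block system:
  [ Q   A^T ] [ x     ]   [-c ]
  [ A    0  ] [ lambda ] = [ b ]

Solving the linear system:
  x*      = (0.0385, 0, 0.3205)
  lambda* = (0.6154)
  f(x*)   = -0.0128

x* = (0.0385, 0, 0.3205), lambda* = (0.6154)


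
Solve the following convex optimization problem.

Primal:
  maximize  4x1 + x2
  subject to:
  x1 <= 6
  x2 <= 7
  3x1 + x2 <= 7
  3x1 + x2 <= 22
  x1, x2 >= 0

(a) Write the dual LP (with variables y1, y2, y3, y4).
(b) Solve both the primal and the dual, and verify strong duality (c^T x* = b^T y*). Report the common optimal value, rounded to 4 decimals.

The standard primal-dual pair for 'max c^T x s.t. A x <= b, x >= 0' is:
  Dual:  min b^T y  s.t.  A^T y >= c,  y >= 0.

So the dual LP is:
  minimize  6y1 + 7y2 + 7y3 + 22y4
  subject to:
    y1 + 3y3 + 3y4 >= 4
    y2 + y3 + y4 >= 1
    y1, y2, y3, y4 >= 0

Solving the primal: x* = (2.3333, 0).
  primal value c^T x* = 9.3333.
Solving the dual: y* = (0, 0, 1.3333, 0).
  dual value b^T y* = 9.3333.
Strong duality: c^T x* = b^T y*. Confirmed.

9.3333


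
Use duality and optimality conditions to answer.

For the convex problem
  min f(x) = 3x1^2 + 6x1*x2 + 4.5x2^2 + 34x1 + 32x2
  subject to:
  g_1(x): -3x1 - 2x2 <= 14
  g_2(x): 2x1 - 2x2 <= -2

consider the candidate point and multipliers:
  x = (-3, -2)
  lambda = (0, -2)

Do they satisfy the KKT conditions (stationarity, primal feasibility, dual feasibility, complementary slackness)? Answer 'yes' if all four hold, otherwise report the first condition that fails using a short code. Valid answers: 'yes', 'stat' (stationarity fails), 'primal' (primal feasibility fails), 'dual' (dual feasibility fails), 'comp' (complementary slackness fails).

Gradient of f: grad f(x) = Q x + c = (4, -4)
Constraint values g_i(x) = a_i^T x - b_i:
  g_1((-3, -2)) = -1
  g_2((-3, -2)) = 0
Stationarity residual: grad f(x) + sum_i lambda_i a_i = (0, 0)
  -> stationarity OK
Primal feasibility (all g_i <= 0): OK
Dual feasibility (all lambda_i >= 0): FAILS
Complementary slackness (lambda_i * g_i(x) = 0 for all i): OK

Verdict: the first failing condition is dual_feasibility -> dual.

dual


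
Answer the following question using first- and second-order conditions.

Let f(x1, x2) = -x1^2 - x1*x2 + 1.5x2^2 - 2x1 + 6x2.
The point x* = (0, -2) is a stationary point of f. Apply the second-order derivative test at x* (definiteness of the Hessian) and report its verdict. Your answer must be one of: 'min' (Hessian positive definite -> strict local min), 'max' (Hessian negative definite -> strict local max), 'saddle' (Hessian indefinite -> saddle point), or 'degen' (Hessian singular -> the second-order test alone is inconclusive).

Compute the Hessian H = grad^2 f:
  H = [[-2, -1], [-1, 3]]
Verify stationarity: grad f(x*) = H x* + g = (0, 0).
Eigenvalues of H: -2.1926, 3.1926.
Eigenvalues have mixed signs, so H is indefinite -> x* is a saddle point.

saddle


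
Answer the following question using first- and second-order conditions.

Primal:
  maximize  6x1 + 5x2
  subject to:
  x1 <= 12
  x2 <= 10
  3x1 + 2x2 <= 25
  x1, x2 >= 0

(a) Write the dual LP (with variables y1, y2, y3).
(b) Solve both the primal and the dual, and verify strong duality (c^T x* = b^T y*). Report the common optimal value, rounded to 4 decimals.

The standard primal-dual pair for 'max c^T x s.t. A x <= b, x >= 0' is:
  Dual:  min b^T y  s.t.  A^T y >= c,  y >= 0.

So the dual LP is:
  minimize  12y1 + 10y2 + 25y3
  subject to:
    y1 + 3y3 >= 6
    y2 + 2y3 >= 5
    y1, y2, y3 >= 0

Solving the primal: x* = (1.6667, 10).
  primal value c^T x* = 60.
Solving the dual: y* = (0, 1, 2).
  dual value b^T y* = 60.
Strong duality: c^T x* = b^T y*. Confirmed.

60


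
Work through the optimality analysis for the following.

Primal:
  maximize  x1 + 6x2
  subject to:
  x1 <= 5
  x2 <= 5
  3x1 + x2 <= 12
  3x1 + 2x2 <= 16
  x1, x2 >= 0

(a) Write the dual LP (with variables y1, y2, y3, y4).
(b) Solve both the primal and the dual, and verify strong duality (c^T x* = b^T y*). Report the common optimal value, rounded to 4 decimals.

The standard primal-dual pair for 'max c^T x s.t. A x <= b, x >= 0' is:
  Dual:  min b^T y  s.t.  A^T y >= c,  y >= 0.

So the dual LP is:
  minimize  5y1 + 5y2 + 12y3 + 16y4
  subject to:
    y1 + 3y3 + 3y4 >= 1
    y2 + y3 + 2y4 >= 6
    y1, y2, y3, y4 >= 0

Solving the primal: x* = (2, 5).
  primal value c^T x* = 32.
Solving the dual: y* = (0, 5.3333, 0, 0.3333).
  dual value b^T y* = 32.
Strong duality: c^T x* = b^T y*. Confirmed.

32


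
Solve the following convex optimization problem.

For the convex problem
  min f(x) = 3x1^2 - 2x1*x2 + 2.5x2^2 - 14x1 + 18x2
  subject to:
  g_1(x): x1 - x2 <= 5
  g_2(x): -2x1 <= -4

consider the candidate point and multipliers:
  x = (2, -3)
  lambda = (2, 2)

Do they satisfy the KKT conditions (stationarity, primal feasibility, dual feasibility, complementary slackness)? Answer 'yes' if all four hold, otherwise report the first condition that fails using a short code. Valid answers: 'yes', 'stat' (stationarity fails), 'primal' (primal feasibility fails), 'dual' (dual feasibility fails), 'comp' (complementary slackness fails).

Gradient of f: grad f(x) = Q x + c = (4, -1)
Constraint values g_i(x) = a_i^T x - b_i:
  g_1((2, -3)) = 0
  g_2((2, -3)) = 0
Stationarity residual: grad f(x) + sum_i lambda_i a_i = (2, -3)
  -> stationarity FAILS
Primal feasibility (all g_i <= 0): OK
Dual feasibility (all lambda_i >= 0): OK
Complementary slackness (lambda_i * g_i(x) = 0 for all i): OK

Verdict: the first failing condition is stationarity -> stat.

stat


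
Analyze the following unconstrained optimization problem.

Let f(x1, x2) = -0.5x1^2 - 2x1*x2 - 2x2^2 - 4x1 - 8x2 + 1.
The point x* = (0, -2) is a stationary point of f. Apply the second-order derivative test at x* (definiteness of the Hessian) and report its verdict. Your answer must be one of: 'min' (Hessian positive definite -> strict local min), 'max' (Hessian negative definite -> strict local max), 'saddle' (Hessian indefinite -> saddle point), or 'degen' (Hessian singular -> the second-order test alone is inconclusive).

Compute the Hessian H = grad^2 f:
  H = [[-1, -2], [-2, -4]]
Verify stationarity: grad f(x*) = H x* + g = (0, 0).
Eigenvalues of H: -5, 0.
H has a zero eigenvalue (singular; negative semidefinite but not definite), so H is neither positive definite, negative definite, nor indefinite. The second-order test alone is inconclusive -> degen.
(Indeed, f is constant along the null direction of H through x*, so x* is not a strict local extremum.)

degen


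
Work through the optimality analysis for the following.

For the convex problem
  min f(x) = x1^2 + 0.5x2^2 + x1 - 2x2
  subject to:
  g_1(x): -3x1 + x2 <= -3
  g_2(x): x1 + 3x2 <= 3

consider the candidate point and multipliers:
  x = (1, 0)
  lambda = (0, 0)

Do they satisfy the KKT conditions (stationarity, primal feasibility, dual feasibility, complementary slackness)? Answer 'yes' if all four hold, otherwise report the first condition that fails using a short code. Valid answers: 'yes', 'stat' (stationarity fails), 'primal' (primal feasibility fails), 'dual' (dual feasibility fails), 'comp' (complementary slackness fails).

Gradient of f: grad f(x) = Q x + c = (3, -2)
Constraint values g_i(x) = a_i^T x - b_i:
  g_1((1, 0)) = 0
  g_2((1, 0)) = -2
Stationarity residual: grad f(x) + sum_i lambda_i a_i = (3, -2)
  -> stationarity FAILS
Primal feasibility (all g_i <= 0): OK
Dual feasibility (all lambda_i >= 0): OK
Complementary slackness (lambda_i * g_i(x) = 0 for all i): OK

Verdict: the first failing condition is stationarity -> stat.

stat


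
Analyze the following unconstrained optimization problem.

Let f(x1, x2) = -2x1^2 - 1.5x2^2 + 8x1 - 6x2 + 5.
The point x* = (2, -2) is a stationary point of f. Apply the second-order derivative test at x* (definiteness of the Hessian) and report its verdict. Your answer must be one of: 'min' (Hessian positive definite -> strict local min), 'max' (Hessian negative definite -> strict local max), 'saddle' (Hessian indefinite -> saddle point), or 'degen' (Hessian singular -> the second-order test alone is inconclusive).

Compute the Hessian H = grad^2 f:
  H = [[-4, 0], [0, -3]]
Verify stationarity: grad f(x*) = H x* + g = (0, 0).
Eigenvalues of H: -4, -3.
Both eigenvalues < 0, so H is negative definite -> x* is a strict local max.

max


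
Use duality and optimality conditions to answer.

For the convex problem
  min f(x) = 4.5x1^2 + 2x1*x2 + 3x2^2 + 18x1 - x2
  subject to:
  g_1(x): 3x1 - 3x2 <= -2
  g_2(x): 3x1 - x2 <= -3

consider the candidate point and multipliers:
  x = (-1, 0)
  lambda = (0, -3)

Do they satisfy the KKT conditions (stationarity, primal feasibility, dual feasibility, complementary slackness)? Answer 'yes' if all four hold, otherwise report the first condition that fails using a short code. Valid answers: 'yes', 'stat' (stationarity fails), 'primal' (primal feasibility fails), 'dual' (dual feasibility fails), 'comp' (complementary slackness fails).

Gradient of f: grad f(x) = Q x + c = (9, -3)
Constraint values g_i(x) = a_i^T x - b_i:
  g_1((-1, 0)) = -1
  g_2((-1, 0)) = 0
Stationarity residual: grad f(x) + sum_i lambda_i a_i = (0, 0)
  -> stationarity OK
Primal feasibility (all g_i <= 0): OK
Dual feasibility (all lambda_i >= 0): FAILS
Complementary slackness (lambda_i * g_i(x) = 0 for all i): OK

Verdict: the first failing condition is dual_feasibility -> dual.

dual
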